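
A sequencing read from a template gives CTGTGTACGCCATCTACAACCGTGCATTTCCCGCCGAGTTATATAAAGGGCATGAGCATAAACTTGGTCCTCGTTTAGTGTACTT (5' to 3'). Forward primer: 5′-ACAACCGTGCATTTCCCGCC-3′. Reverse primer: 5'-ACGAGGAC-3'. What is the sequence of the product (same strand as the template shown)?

Scanning the template, ACAACCGTGCATTTCCCGCC occurs at positions 16–35; this primer anneals to the bottom strand there with its 3' end pointing downstream.
Reverse complement of the reverse primer: GTCCTCGT. This occurs on the top strand at positions 67–74.
The product is the template from position 16 through 74 (59 bp).

5'-ACAACCGTGCATTTCCCGCCGAGTTATATAAAGGGCATGAGCATAAACTTGGTCCTCGT-3'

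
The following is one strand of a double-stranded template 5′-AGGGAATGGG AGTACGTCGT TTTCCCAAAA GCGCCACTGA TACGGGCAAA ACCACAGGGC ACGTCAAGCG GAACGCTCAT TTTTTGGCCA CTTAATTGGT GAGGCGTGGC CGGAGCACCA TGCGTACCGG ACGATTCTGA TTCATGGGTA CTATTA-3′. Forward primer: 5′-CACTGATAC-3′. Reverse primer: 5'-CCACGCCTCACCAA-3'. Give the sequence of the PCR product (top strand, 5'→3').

5'-CACTGATACGGGCAAAACCACAGGGCACGTCAAGCGGAACGCTCATTTTTTGGCCACTTAATTGGTGAGGCGTGG-3'

Scanning the template, CACTGATAC occurs at positions 35–43; this primer anneals to the bottom strand there with its 3' end pointing downstream.
Reverse complement of the reverse primer: TTGGTGAGGCGTGG. This occurs on the top strand at positions 96–109.
The product is the template from position 35 through 109 (75 bp).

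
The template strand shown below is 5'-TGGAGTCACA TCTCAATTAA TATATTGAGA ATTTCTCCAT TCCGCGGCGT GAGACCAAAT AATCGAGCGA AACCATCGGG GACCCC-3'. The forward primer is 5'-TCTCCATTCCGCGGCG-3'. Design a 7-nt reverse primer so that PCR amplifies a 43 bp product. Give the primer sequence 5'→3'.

The forward primer binds at positions 34–49, so a 43 bp product ends at position 34 + 43 − 1 = 76.
The reverse primer anneals to the top strand over positions 70–76, i.e. to AAACCAT.
Its sequence written 5'→3' is the reverse complement: ATGGTTT.

5'-ATGGTTT-3'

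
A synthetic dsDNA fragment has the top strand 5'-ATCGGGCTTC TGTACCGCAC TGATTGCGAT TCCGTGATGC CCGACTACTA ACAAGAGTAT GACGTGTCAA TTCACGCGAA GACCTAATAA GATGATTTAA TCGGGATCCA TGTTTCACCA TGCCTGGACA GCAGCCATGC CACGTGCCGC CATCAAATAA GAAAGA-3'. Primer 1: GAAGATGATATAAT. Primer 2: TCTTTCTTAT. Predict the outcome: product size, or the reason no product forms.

No product — primer 1 has no binding site in the template.

Primer 1 (GAAGATGATATAAT) does not match the top strand, and its reverse complement ATTATATCATCTTC does not match either.
With no annealing site for primer 1, no amplification occurs.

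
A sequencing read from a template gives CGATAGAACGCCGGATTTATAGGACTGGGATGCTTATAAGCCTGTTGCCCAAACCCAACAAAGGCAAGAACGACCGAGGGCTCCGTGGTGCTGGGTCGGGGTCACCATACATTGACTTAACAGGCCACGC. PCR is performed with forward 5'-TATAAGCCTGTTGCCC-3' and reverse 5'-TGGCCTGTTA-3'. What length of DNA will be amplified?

Scanning the template, TATAAGCCTGTTGCCC occurs at positions 35–50; this primer anneals to the bottom strand there with its 3' end pointing downstream.
Reverse complement of the reverse primer: TAACAGGCCA. This occurs on the top strand at positions 118–127.
The product runs from position 35 to position 127, so its length is 127 − 35 + 1 = 93 bp.

93 bp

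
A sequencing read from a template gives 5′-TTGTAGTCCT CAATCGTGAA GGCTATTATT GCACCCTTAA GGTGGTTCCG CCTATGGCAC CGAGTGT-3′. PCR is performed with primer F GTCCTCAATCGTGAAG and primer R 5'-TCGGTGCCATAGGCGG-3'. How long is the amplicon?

The forward primer matches the template at positions 6–21.
Taking the reverse complement of TCGGTGCCATAGGCGG gives CCGCCTATGGCACCGA, found at positions 48–63 on the template; the primer anneals here to the top strand with its 3' end pointing upstream.
Amplicon spans positions 6–63: 58 bp.

58 bp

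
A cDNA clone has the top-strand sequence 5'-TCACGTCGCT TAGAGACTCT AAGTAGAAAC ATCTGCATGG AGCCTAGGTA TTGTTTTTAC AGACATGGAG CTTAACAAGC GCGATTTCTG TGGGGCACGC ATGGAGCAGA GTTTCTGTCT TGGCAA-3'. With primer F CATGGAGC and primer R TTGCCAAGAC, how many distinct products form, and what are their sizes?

The forward primer CATGGAGC matches the top strand at positions 36–43, 64–71, 100–107.
The reverse primer's reverse complement is GTCTTGGCAA, matching at positions 117–126.
Each forward site pairs with the reverse site to give a product ending at position 126: sizes 91, 63, 27 bp.

Three products: 91 bp, 63 bp, 27 bp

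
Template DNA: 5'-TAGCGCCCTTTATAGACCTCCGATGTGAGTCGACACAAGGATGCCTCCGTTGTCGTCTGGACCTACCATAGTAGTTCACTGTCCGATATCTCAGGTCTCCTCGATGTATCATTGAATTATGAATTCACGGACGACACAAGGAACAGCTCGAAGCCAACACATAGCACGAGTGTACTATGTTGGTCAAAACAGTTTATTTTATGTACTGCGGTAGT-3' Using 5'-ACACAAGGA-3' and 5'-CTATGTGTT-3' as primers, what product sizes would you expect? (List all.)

132 bp, 31 bp

The forward primer ACACAAGGA matches the top strand at positions 33–41, 134–142.
The reverse primer's reverse complement is AACACATAG, matching at positions 156–164.
Each forward site pairs with the reverse site to give a product ending at position 164: sizes 132, 31 bp.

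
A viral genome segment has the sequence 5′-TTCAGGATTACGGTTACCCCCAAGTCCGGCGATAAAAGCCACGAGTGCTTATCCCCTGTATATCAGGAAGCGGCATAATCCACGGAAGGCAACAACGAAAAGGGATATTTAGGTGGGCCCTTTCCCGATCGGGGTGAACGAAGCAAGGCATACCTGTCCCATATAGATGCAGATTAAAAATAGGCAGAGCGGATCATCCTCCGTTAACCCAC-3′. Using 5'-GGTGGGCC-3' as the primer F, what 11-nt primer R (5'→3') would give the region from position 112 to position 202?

5'-GGAGGATGATC-3'

The product's 3' end on the top strand is position 202.
The reverse primer anneals to the top strand over positions 192–202, i.e. to GATCATCCTCC.
Its sequence written 5'→3' is the reverse complement: GGAGGATGATC.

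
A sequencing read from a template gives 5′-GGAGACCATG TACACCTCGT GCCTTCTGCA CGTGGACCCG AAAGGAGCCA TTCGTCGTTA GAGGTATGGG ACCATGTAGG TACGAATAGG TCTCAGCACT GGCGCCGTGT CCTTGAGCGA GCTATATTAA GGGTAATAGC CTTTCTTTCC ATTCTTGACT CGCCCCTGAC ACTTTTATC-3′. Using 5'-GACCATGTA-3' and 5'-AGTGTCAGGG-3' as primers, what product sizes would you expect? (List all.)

The forward primer GACCATGTA matches the top strand at positions 4–12, 70–78.
The reverse primer's reverse complement is CCCTGACACT, matching at positions 164–173.
Each forward site pairs with the reverse site to give a product ending at position 173: sizes 170, 104 bp.

170 bp, 104 bp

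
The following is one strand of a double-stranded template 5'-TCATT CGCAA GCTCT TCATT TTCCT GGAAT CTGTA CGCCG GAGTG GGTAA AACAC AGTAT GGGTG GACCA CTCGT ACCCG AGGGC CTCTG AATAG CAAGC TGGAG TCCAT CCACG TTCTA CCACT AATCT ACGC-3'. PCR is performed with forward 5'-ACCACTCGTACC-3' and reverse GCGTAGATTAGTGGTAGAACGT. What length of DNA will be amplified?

Scanning the template, ACCACTCGTACC occurs at positions 67–78; this primer anneals to the bottom strand there with its 3' end pointing downstream.
Taking the reverse complement of GCGTAGATTAGTGGTAGAACGT gives ACGTTCTACCACTAATCTACGC, found at positions 113–134 on the template; the primer anneals here to the top strand with its 3' end pointing upstream.
Amplicon spans positions 67–134: 68 bp.

68 bp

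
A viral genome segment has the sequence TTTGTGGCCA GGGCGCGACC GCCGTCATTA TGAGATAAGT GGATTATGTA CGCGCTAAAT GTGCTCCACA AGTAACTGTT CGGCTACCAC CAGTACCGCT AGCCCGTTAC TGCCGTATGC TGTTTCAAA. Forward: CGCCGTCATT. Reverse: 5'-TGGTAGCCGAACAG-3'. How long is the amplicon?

Scanning the template, CGCCGTCATT occurs at positions 20–29; this primer anneals to the bottom strand there with its 3' end pointing downstream.
Taking the reverse complement of TGGTAGCCGAACAG gives CTGTTCGGCTACCA, found at positions 76–89 on the template; the primer anneals here to the top strand with its 3' end pointing upstream.
Amplicon spans positions 20–89: 70 bp.

70 bp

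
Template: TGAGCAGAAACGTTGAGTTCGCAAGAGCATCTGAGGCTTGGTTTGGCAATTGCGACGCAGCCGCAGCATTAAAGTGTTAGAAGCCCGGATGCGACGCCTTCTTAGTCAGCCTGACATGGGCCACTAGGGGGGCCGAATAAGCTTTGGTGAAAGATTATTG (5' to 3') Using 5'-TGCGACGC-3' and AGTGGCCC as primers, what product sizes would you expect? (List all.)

75 bp, 36 bp

The forward primer TGCGACGC matches the top strand at positions 51–58, 90–97.
The reverse primer's reverse complement is GGGCCACT, matching at positions 118–125.
Each forward site pairs with the reverse site to give a product ending at position 125: sizes 75, 36 bp.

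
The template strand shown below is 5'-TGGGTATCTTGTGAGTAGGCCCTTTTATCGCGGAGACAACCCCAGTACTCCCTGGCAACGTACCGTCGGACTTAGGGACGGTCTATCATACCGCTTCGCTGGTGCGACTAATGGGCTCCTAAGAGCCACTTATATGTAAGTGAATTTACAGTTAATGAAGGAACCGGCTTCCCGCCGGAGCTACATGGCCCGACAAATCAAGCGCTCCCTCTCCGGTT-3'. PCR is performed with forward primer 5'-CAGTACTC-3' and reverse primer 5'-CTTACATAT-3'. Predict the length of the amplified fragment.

98 bp

Scanning the template, CAGTACTC occurs at positions 43–50; this primer anneals to the bottom strand there with its 3' end pointing downstream.
The reverse primer's reverse complement is ATATGTAAG, which matches the template at positions 132–140.
The product runs from position 43 to position 140, so its length is 140 − 43 + 1 = 98 bp.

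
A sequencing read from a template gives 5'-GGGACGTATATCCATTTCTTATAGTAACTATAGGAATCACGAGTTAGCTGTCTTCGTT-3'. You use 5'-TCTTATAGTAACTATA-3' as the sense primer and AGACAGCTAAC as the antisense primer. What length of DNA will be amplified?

37 bp

The forward primer matches the template at positions 17–32.
The reverse primer's reverse complement is GTTAGCTGTCT, which matches the template at positions 43–53.
Product length = (reverse-primer end) − (forward-primer start) + 1 = 53 − 17 + 1 = 37 bp.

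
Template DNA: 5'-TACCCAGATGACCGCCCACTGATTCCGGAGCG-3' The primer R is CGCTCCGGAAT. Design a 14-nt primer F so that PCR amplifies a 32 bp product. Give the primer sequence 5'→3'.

The reverse primer's reverse complement ATTCCGGAGCG matches the template at positions 22–32, so the product ends at position 32.
A 32 bp product then starts at position 32 − 32 + 1 = 1.
The forward primer is identical to the top strand there: TACCCAGATGACCG.

5'-TACCCAGATGACCG-3'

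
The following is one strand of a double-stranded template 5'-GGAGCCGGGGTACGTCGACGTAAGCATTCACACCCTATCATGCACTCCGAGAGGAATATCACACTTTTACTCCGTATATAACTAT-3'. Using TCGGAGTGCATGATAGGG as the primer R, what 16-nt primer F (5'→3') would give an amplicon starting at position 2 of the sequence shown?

5'-GAGCCGGGGTACGTCG-3'

The reverse primer's reverse complement CCCTATCATGCACTCCGA matches the template at positions 33–50; the product starts at position 2.
The forward primer is identical to the top strand over positions 2–17: GAGCCGGGGTACGTCG.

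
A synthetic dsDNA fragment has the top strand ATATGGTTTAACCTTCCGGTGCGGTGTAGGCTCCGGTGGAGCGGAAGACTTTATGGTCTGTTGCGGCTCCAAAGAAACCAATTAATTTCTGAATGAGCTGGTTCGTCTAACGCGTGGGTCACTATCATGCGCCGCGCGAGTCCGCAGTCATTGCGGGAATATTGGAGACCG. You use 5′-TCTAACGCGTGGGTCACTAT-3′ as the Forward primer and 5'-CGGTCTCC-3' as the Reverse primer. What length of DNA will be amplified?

The forward primer matches the template at positions 106–125.
Taking the reverse complement of CGGTCTCC gives GGAGACCG, found at positions 164–171 on the template; the primer anneals here to the top strand with its 3' end pointing upstream.
Amplicon spans positions 106–171: 66 bp.

66 bp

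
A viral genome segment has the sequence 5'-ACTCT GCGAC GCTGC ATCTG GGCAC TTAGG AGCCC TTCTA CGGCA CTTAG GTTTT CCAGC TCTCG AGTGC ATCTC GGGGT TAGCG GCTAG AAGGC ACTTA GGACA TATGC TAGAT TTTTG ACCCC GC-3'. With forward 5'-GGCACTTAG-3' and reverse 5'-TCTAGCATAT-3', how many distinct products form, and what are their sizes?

Three products: 94 bp, 73 bp, 22 bp

The forward primer GGCACTTAG matches the top strand at positions 21–29, 42–50, 93–101.
The reverse primer's reverse complement is ATATGCTAGA, matching at positions 105–114.
Each forward site pairs with the reverse site to give a product ending at position 114: sizes 94, 73, 22 bp.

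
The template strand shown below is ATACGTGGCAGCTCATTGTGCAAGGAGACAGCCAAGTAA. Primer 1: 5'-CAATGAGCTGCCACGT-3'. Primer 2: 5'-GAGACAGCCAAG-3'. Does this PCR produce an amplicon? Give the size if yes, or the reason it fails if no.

No product — the primers' 3' ends point away from each other.

Primer 1 (CAATGAGCTGCCACGT) has reverse complement ACGTGGCAGCTCATTG, which matches the top strand at positions 3–18; primer 1 anneals to the top strand there with its 3' end pointing upstream toward position 3.
Primer 2 (GAGACAGCCAAG) matches the top strand directly at positions 25–36; it anneals to the bottom strand with its 3' end pointing downstream toward position 36.
The 3' ends diverge (primer 1 extends toward position 1, primer 2 toward position 39), so the primers never converge on a shared product.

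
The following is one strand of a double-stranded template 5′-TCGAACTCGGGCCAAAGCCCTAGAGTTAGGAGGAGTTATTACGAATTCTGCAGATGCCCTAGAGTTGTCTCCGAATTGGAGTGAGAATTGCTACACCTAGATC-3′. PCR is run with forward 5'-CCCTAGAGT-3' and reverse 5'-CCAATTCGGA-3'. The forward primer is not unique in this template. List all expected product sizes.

62 bp, 23 bp

The forward primer CCCTAGAGT matches the top strand at positions 18–26, 57–65.
The reverse primer's reverse complement is TCCGAATTGG, matching at positions 70–79.
Each forward site pairs with the reverse site to give a product ending at position 79: sizes 62, 23 bp.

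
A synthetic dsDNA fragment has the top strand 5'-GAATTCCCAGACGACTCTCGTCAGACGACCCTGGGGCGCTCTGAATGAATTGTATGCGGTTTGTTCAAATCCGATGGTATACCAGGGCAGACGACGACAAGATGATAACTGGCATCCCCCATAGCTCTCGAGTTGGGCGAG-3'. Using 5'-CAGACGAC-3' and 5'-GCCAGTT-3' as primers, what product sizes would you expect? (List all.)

106 bp, 92 bp, 26 bp

The forward primer CAGACGAC matches the top strand at positions 8–15, 22–29, 88–95.
The reverse primer's reverse complement is AACTGGC, matching at positions 107–113.
Each forward site pairs with the reverse site to give a product ending at position 113: sizes 106, 92, 26 bp.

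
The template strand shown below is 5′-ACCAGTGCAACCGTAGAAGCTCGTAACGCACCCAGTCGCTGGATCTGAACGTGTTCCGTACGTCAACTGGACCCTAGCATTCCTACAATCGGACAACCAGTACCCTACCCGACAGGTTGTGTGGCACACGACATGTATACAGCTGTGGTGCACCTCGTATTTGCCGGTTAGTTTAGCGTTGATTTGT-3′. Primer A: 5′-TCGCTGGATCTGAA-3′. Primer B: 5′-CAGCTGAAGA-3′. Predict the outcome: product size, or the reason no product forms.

Primer B (CAGCTGAAGA) does not match the top strand, and its reverse complement TCTTCAGCTG does not match either.
With no annealing site for primer B, no amplification occurs.

No product — primer B has no binding site in the template.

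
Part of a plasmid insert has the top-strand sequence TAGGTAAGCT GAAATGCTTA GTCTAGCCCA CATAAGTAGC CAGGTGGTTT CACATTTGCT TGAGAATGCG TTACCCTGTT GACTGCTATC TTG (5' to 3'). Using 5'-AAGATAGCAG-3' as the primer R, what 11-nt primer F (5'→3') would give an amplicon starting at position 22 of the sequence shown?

The reverse primer's reverse complement CTGCTATCTT matches the template at positions 83–92; the product starts at position 22.
The forward primer is identical to the top strand over positions 22–32: TCTAGCCCACA.

5'-TCTAGCCCACA-3'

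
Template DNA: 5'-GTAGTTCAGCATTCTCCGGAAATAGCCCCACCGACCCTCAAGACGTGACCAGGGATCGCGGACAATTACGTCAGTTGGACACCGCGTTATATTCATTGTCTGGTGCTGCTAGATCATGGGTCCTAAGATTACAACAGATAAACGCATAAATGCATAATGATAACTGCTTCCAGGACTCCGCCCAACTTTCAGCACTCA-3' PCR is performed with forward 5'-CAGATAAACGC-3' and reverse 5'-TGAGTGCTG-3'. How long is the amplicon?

Forward primer CAGATAAACGC is found on the top strand at positions 135–145.
Reverse complement of the reverse primer: CAGCACTCA. This occurs on the top strand at positions 190–198.
The product runs from position 135 to position 198, so its length is 198 − 135 + 1 = 64 bp.

64 bp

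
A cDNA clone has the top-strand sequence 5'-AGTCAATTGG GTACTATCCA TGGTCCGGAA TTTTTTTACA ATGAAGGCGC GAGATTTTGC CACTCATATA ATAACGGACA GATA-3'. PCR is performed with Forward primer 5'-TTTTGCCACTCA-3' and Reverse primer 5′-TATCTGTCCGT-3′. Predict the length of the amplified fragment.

30 bp

Forward primer TTTTGCCACTCA is found on the top strand at positions 55–66.
Taking the reverse complement of TATCTGTCCGT gives ACGGACAGATA, found at positions 74–84 on the template; the primer anneals here to the top strand with its 3' end pointing upstream.
Amplicon spans positions 55–84: 30 bp.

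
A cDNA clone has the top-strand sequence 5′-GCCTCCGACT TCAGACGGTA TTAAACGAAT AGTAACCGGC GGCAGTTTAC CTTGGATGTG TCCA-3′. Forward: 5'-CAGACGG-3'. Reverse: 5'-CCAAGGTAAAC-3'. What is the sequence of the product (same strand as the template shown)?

5'-CAGACGGTATTAAACGAATAGTAACCGGCGGCAGTTTACCTTGG-3'

Forward primer CAGACGG is found on the top strand at positions 12–18.
Reverse complement of the reverse primer: GTTTACCTTGG. This occurs on the top strand at positions 45–55.
The product is the template from position 12 through 55 (44 bp).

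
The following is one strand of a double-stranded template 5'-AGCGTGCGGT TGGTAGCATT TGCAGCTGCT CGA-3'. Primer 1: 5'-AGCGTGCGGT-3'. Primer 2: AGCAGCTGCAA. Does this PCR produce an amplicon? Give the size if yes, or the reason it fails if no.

Yes — a 30 bp product.

Primer 1 (AGCGTGCGGT) matches the top strand at positions 1–10; it acts as a forward primer.
Primer 2's reverse complement is TTGCAGCTGCT, matching the top strand at positions 20–30; it acts as a reverse primer.
The 3' ends face each other across positions 1–30, giving a 30 bp product.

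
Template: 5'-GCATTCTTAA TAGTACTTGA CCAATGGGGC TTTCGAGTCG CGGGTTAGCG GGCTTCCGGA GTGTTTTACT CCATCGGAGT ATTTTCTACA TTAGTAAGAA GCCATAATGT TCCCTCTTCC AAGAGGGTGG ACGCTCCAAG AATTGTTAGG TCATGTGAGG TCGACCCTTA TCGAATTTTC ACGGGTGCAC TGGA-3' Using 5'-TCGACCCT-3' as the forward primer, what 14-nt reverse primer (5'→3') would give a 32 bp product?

The forward primer binds at positions 161–168, so a 32 bp product ends at position 161 + 32 − 1 = 192.
The reverse primer anneals to the top strand over positions 179–192, i.e. to TCACGGGTGCACTG.
Its sequence written 5'→3' is the reverse complement: CAGTGCACCCGTGA.

5'-CAGTGCACCCGTGA-3'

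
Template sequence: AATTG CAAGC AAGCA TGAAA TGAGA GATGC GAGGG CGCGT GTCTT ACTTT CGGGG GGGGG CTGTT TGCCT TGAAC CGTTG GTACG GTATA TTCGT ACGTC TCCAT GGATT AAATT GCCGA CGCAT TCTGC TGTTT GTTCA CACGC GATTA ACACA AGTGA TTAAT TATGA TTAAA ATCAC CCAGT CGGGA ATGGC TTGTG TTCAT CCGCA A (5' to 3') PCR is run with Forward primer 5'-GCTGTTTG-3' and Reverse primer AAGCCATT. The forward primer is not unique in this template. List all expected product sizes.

138 bp, 69 bp

The forward primer GCTGTTTG matches the top strand at positions 60–67, 129–136.
The reverse primer's reverse complement is AATGGCTT, matching at positions 190–197.
Each forward site pairs with the reverse site to give a product ending at position 197: sizes 138, 69 bp.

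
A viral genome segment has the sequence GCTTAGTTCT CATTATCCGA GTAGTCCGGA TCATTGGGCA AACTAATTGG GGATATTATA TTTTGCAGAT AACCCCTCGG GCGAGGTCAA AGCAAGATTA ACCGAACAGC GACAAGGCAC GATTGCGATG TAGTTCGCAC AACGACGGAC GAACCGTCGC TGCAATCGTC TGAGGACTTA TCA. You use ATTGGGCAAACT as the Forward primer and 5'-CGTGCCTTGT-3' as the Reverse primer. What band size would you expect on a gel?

The forward primer matches the template at positions 33–44.
Taking the reverse complement of CGTGCCTTGT gives ACAAGGCACG, found at positions 112–121 on the template; the primer anneals here to the top strand with its 3' end pointing upstream.
Product length = (reverse-primer end) − (forward-primer start) + 1 = 121 − 33 + 1 = 89 bp.

89 bp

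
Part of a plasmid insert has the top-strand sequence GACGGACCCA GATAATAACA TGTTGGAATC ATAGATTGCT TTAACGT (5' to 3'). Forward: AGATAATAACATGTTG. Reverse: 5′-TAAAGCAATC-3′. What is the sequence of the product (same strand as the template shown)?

The forward primer matches the template at positions 10–25.
Taking the reverse complement of TAAAGCAATC gives GATTGCTTTA, found at positions 34–43 on the template; the primer anneals here to the top strand with its 3' end pointing upstream.
The product is the template from position 10 through 43 (34 bp).

5'-AGATAATAACATGTTGGAATCATAGATTGCTTTA-3'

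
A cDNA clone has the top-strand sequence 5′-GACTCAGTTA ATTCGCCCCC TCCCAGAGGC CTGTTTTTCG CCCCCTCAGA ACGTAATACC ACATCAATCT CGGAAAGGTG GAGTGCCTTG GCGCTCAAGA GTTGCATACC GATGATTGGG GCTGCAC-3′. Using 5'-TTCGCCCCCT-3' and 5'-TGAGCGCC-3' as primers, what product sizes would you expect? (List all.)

The forward primer TTCGCCCCCT matches the top strand at positions 12–21, 37–46.
The reverse primer's reverse complement is GGCGCTCA, matching at positions 90–97.
Each forward site pairs with the reverse site to give a product ending at position 97: sizes 86, 61 bp.

86 bp, 61 bp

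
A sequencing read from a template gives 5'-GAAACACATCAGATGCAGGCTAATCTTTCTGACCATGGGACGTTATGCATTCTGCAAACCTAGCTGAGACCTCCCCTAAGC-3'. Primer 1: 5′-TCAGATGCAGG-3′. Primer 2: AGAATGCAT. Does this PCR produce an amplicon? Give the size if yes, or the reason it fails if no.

Primer 1 (TCAGATGCAGG) matches the top strand at positions 9–19; it acts as a forward primer.
Primer 2's reverse complement is ATGCATTCT, matching the top strand at positions 45–53; it acts as a reverse primer.
The 3' ends face each other across positions 9–53, giving a 45 bp product.

Yes — a 45 bp product.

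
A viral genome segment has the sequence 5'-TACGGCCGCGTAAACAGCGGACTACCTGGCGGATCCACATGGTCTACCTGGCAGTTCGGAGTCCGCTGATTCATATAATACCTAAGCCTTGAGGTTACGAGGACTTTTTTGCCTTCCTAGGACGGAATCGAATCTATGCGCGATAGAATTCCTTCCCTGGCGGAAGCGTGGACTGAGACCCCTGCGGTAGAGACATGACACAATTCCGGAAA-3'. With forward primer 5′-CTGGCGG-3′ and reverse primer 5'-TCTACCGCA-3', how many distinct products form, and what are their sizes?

The forward primer CTGGCGG matches the top strand at positions 26–32, 157–163.
The reverse primer's reverse complement is TGCGGTAGA, matching at positions 183–191.
Each forward site pairs with the reverse site to give a product ending at position 191: sizes 166, 35 bp.

Two products: 166 bp, 35 bp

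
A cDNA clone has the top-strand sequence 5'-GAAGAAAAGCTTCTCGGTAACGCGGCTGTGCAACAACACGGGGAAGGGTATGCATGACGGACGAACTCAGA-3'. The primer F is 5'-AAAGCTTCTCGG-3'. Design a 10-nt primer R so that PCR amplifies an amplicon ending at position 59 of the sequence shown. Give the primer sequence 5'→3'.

The forward primer binds at positions 6–17; the product's 3' end on the top strand is position 59.
The reverse primer anneals to the top strand over positions 50–59, i.e. to ATGCATGACG.
Its sequence written 5'→3' is the reverse complement: CGTCATGCAT.

5'-CGTCATGCAT-3'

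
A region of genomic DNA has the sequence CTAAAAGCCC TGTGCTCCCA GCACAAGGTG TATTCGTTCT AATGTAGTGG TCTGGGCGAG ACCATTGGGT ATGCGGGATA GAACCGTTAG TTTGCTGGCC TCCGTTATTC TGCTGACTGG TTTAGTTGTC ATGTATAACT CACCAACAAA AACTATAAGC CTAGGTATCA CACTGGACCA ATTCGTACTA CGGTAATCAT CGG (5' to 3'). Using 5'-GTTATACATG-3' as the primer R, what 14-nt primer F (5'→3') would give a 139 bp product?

5'-CTAAAAGCCCTGTG-3'

The reverse primer's reverse complement CATGTATAAC matches the template at positions 130–139, so the product ends at position 139.
A 139 bp product then starts at position 139 − 139 + 1 = 1.
The forward primer is identical to the top strand there: CTAAAAGCCCTGTG.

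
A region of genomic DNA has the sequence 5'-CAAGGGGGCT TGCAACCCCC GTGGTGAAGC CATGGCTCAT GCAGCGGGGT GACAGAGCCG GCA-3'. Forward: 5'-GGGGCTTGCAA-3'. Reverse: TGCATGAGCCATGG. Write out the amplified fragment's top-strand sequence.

5'-GGGGCTTGCAACCCCCGTGGTGAAGCCATGGCTCATGCA-3'

Scanning the template, GGGGCTTGCAA occurs at positions 5–15; this primer anneals to the bottom strand there with its 3' end pointing downstream.
Reverse complement of the reverse primer: CCATGGCTCATGCA. This occurs on the top strand at positions 30–43.
The product is the template from position 5 through 43 (39 bp).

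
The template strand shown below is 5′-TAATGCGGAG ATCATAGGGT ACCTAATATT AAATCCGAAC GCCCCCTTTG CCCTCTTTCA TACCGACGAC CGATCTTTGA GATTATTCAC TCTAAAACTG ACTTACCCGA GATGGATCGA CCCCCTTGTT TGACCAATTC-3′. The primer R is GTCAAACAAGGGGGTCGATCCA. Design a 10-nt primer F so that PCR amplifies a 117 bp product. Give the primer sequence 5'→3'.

The reverse primer's reverse complement TGGATCGACCCCCTTGTTTGAC matches the template at positions 113–134, so the product ends at position 134.
A 117 bp product then starts at position 134 − 117 + 1 = 18.
The forward primer is identical to the top strand there: GGTACCTAAT.

5'-GGTACCTAAT-3'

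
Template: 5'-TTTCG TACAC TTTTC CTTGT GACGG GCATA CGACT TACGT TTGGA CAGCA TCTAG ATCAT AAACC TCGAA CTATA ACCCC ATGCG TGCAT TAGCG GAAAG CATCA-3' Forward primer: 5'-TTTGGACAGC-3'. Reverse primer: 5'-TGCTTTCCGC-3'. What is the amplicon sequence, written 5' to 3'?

Forward primer TTTGGACAGC is found on the top strand at positions 40–49.
The reverse primer's reverse complement is GCGGAAAGCA, which matches the template at positions 93–102.
The product is the template from position 40 through 102 (63 bp).

5'-TTTGGACAGCATCTAGATCATAAACCTCGAACTATAACCCCATGCGTGCATTAGCGGAAAGCA-3'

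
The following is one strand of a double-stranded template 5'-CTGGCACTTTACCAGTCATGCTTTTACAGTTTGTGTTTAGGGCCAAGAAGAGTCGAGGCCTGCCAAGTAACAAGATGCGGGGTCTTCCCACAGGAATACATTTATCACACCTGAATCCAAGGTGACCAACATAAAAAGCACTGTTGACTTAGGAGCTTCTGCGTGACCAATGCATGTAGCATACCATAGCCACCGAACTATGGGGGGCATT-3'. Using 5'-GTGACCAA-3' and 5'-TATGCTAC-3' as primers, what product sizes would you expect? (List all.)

62 bp, 21 bp

The forward primer GTGACCAA matches the top strand at positions 122–129, 163–170.
The reverse primer's reverse complement is GTAGCATA, matching at positions 176–183.
Each forward site pairs with the reverse site to give a product ending at position 183: sizes 62, 21 bp.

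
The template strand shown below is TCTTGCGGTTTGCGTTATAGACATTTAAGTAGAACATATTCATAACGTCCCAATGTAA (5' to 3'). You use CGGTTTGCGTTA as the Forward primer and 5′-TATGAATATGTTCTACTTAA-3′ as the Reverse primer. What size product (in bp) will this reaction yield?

The forward primer matches the template at positions 6–17.
Reverse complement of the reverse primer: TTAAGTAGAACATATTCATA. This occurs on the top strand at positions 25–44.
Product length = (reverse-primer end) − (forward-primer start) + 1 = 44 − 6 + 1 = 39 bp.

39 bp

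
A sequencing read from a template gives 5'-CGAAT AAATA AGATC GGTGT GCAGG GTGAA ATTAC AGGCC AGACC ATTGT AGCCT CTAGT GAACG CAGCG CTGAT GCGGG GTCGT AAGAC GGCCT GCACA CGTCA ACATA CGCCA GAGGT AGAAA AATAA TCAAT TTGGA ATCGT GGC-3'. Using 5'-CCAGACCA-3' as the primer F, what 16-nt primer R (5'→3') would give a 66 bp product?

5'-GACGTGTGCAGGCCGT-3'

The forward primer binds at positions 39–46, so a 66 bp product ends at position 39 + 66 − 1 = 104.
The reverse primer anneals to the top strand over positions 89–104, i.e. to ACGGCCTGCACACGTC.
Its sequence written 5'→3' is the reverse complement: GACGTGTGCAGGCCGT.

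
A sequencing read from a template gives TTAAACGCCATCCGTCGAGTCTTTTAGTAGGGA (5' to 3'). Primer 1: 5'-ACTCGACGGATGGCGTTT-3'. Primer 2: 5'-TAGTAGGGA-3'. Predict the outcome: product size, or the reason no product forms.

Primer 1 (ACTCGACGGATGGCGTTT) has reverse complement AAACGCCATCCGTCGAGT, which matches the top strand at positions 3–20; primer 1 anneals to the top strand there with its 3' end pointing upstream toward position 3.
Primer 2 (TAGTAGGGA) matches the top strand directly at positions 25–33; it anneals to the bottom strand with its 3' end pointing downstream toward position 33.
The 3' ends diverge (primer 1 extends toward position 1, primer 2 toward position 33), so the primers never converge on a shared product.

No product — the primers' 3' ends point away from each other.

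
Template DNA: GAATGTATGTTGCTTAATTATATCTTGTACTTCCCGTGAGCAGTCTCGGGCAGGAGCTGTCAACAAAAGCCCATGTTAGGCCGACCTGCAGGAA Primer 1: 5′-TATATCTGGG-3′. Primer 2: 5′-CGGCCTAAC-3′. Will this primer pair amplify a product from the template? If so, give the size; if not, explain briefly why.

Primer 1 (TATATCTGGG) does not match the top strand, and its reverse complement CCCAGATATA does not match either.
With no annealing site for primer 1, no amplification occurs.

No product — primer 1 has no binding site in the template.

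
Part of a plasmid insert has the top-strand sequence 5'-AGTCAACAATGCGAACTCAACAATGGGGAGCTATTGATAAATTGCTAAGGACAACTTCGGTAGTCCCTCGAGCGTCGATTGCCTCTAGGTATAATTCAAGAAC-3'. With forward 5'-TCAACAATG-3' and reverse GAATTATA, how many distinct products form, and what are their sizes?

The forward primer TCAACAATG matches the top strand at positions 3–11, 17–25.
The reverse primer's reverse complement is TATAATTC, matching at positions 90–97.
Each forward site pairs with the reverse site to give a product ending at position 97: sizes 95, 81 bp.

Two products: 95 bp, 81 bp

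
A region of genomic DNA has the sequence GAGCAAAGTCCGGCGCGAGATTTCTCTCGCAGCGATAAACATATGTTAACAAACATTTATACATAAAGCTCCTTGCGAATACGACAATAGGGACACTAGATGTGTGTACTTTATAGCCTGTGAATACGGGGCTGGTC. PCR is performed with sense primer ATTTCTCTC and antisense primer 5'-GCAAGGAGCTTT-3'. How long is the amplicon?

Forward primer ATTTCTCTC is found on the top strand at positions 20–28.
Taking the reverse complement of GCAAGGAGCTTT gives AAAGCTCCTTGC, found at positions 65–76 on the template; the primer anneals here to the top strand with its 3' end pointing upstream.
The product runs from position 20 to position 76, so its length is 76 − 20 + 1 = 57 bp.

57 bp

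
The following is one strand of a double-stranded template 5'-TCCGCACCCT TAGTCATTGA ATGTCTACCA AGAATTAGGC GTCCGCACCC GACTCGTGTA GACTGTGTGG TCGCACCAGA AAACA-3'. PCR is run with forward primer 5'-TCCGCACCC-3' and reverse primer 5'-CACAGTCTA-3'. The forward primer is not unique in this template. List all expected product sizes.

67 bp, 26 bp

The forward primer TCCGCACCC matches the top strand at positions 1–9, 42–50.
The reverse primer's reverse complement is TAGACTGTG, matching at positions 59–67.
Each forward site pairs with the reverse site to give a product ending at position 67: sizes 67, 26 bp.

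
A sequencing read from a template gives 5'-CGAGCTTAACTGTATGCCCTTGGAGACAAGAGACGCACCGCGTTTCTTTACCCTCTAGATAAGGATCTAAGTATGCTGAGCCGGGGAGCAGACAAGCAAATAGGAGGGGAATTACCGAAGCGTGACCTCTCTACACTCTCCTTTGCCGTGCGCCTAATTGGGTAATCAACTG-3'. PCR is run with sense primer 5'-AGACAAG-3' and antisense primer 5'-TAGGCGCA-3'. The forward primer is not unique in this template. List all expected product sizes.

133 bp, 67 bp

The forward primer AGACAAG matches the top strand at positions 24–30, 90–96.
The reverse primer's reverse complement is TGCGCCTA, matching at positions 149–156.
Each forward site pairs with the reverse site to give a product ending at position 156: sizes 133, 67 bp.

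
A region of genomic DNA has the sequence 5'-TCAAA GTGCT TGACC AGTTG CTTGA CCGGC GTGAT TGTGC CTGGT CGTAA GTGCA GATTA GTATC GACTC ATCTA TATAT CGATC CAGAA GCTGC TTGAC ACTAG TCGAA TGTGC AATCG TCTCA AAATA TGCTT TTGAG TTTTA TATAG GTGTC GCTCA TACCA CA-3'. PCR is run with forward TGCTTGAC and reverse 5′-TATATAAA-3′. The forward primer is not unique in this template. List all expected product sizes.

143 bp, 131 bp, 57 bp

The forward primer TGCTTGAC matches the top strand at positions 7–14, 19–26, 93–100.
The reverse primer's reverse complement is TTTATATA, matching at positions 142–149.
Each forward site pairs with the reverse site to give a product ending at position 149: sizes 143, 131, 57 bp.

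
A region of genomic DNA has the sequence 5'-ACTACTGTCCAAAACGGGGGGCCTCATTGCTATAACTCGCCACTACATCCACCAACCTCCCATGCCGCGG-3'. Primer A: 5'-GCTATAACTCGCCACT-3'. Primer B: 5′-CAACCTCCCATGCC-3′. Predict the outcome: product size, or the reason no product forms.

Primer A (GCTATAACTCGCCACT) matches the top strand at positions 29–44 (3' end points downstream).
Primer B (CAACCTCCCATGCC) also matches the top strand directly, at positions 53–66 — its reverse complement GGCATGGGAGGTTG is not present.
Both primers anneal to the bottom strand with 3' ends pointing the same way, so neither can prime synthesis back toward the other.

No product — both primers anneal to the same strand and extend in the same direction.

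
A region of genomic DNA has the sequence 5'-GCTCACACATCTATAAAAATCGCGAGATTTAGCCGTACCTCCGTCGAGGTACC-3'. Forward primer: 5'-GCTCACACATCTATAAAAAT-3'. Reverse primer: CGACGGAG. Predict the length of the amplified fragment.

46 bp

Scanning the template, GCTCACACATCTATAAAAAT occurs at positions 1–20; this primer anneals to the bottom strand there with its 3' end pointing downstream.
The reverse primer's reverse complement is CTCCGTCG, which matches the template at positions 39–46.
The product runs from position 1 to position 46, so its length is 46 − 1 + 1 = 46 bp.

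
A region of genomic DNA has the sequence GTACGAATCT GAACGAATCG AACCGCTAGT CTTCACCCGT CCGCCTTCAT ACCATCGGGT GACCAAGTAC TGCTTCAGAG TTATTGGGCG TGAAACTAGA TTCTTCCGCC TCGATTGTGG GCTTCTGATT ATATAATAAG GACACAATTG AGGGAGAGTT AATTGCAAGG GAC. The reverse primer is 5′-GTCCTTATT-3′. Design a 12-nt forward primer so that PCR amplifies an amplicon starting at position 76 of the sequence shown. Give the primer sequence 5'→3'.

The reverse primer's reverse complement AATAAGGAC matches the template at positions 135–143; the product starts at position 76.
The forward primer is identical to the top strand over positions 76–87: CAGAGTTATTGG.

5'-CAGAGTTATTGG-3'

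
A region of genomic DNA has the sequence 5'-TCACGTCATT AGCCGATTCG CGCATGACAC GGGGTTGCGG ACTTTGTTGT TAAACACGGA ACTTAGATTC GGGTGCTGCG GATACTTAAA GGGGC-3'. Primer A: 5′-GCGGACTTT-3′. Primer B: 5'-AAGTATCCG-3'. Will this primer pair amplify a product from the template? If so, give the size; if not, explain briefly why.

Primer A (GCGGACTTT) matches the top strand at positions 37–45; it acts as a forward primer.
Primer B's reverse complement is CGGATACTT, matching the top strand at positions 79–87; it acts as a reverse primer.
The 3' ends face each other across positions 37–87, giving a 51 bp product.

Yes — a 51 bp product.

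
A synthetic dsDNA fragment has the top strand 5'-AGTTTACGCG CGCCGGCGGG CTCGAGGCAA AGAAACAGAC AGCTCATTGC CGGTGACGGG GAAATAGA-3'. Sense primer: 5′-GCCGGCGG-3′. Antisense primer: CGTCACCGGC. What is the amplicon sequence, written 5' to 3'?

Scanning the template, GCCGGCGG occurs at positions 12–19; this primer anneals to the bottom strand there with its 3' end pointing downstream.
Taking the reverse complement of CGTCACCGGC gives GCCGGTGACG, found at positions 49–58 on the template; the primer anneals here to the top strand with its 3' end pointing upstream.
The product is the template from position 12 through 58 (47 bp).

5'-GCCGGCGGGCTCGAGGCAAAGAAACAGACAGCTCATTGCCGGTGACG-3'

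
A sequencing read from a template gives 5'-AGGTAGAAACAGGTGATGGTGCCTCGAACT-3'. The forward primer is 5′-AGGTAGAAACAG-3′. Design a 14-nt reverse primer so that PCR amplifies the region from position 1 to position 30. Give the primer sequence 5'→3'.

The product's 3' end on the top strand is position 30.
The reverse primer anneals to the top strand over positions 17–30, i.e. to TGGTGCCTCGAACT.
Its sequence written 5'→3' is the reverse complement: AGTTCGAGGCACCA.

5'-AGTTCGAGGCACCA-3'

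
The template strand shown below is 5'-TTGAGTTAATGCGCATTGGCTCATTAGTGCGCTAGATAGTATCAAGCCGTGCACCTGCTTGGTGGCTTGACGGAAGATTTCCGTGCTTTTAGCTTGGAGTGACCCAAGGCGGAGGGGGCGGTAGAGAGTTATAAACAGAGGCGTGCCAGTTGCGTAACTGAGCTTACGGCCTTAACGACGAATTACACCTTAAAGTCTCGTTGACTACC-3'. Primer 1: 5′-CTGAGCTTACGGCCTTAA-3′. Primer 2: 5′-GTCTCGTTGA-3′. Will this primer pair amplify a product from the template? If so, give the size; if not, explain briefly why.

No product — both primers anneal to the same strand and extend in the same direction.

Primer 1 (CTGAGCTTACGGCCTTAA) matches the top strand at positions 158–175 (3' end points downstream).
Primer 2 (GTCTCGTTGA) also matches the top strand directly, at positions 195–204 — its reverse complement TCAACGAGAC is not present.
Both primers anneal to the bottom strand with 3' ends pointing the same way, so neither can prime synthesis back toward the other.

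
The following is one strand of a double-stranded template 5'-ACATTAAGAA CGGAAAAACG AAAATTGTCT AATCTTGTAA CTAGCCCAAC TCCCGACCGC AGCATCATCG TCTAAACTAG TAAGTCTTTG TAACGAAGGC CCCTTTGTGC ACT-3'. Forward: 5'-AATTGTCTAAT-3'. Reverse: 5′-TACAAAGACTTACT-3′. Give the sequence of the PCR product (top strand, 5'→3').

5'-AATTGTCTAATCTTGTAACTAGCCCAACTCCCGACCGCAGCATCATCGTCTAAACTAGTAAGTCTTTGTA-3'

Forward primer AATTGTCTAAT is found on the top strand at positions 23–33.
Taking the reverse complement of TACAAAGACTTACT gives AGTAAGTCTTTGTA, found at positions 79–92 on the template; the primer anneals here to the top strand with its 3' end pointing upstream.
The product is the template from position 23 through 92 (70 bp).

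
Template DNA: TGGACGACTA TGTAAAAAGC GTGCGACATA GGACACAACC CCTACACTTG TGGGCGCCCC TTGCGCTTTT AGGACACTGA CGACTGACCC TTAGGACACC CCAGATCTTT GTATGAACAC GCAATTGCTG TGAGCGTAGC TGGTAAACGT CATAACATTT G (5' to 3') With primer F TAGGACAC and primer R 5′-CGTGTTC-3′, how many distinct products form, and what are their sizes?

Three products: 93 bp, 52 bp, 30 bp

The forward primer TAGGACAC matches the top strand at positions 29–36, 70–77, 92–99.
The reverse primer's reverse complement is GAACACG, matching at positions 115–121.
Each forward site pairs with the reverse site to give a product ending at position 121: sizes 93, 52, 30 bp.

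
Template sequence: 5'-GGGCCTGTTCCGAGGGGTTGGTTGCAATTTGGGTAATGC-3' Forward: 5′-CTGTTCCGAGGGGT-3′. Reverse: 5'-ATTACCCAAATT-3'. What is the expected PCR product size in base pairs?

33 bp

The forward primer matches the template at positions 5–18.
The reverse primer's reverse complement is AATTTGGGTAAT, which matches the template at positions 26–37.
Product length = (reverse-primer end) − (forward-primer start) + 1 = 37 − 5 + 1 = 33 bp.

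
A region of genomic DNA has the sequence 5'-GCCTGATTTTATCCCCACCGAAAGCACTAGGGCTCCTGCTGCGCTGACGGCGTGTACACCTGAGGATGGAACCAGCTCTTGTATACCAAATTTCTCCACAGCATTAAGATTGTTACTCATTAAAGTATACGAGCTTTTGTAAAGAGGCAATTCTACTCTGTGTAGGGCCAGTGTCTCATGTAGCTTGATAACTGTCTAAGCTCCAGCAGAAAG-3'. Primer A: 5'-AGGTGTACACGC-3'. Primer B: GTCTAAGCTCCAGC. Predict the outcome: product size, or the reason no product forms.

No product — the primers' 3' ends point away from each other.

Primer A (AGGTGTACACGC) has reverse complement GCGTGTACACCT, which matches the top strand at positions 50–61; primer A anneals to the top strand there with its 3' end pointing upstream toward position 50.
Primer B (GTCTAAGCTCCAGC) matches the top strand directly at positions 194–207; it anneals to the bottom strand with its 3' end pointing downstream toward position 207.
The 3' ends diverge (primer A extends toward position 1, primer B toward position 213), so the primers never converge on a shared product.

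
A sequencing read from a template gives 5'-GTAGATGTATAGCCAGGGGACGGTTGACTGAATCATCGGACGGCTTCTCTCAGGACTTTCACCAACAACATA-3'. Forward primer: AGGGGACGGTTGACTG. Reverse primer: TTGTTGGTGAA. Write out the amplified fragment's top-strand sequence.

The forward primer matches the template at positions 15–30.
Reverse complement of the reverse primer: TTCACCAACAA. This occurs on the top strand at positions 58–68.
The product is the template from position 15 through 68 (54 bp).

5'-AGGGGACGGTTGACTGAATCATCGGACGGCTTCTCTCAGGACTTTCACCAACAA-3'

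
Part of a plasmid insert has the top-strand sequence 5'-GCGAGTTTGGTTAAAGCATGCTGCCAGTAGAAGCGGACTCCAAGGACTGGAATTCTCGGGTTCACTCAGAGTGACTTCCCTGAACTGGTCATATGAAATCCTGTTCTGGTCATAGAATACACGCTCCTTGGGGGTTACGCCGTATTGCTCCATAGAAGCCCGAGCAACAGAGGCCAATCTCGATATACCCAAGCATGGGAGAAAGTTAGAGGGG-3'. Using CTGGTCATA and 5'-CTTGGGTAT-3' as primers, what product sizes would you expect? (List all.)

109 bp, 88 bp

The forward primer CTGGTCATA matches the top strand at positions 85–93, 106–114.
The reverse primer's reverse complement is ATACCCAAG, matching at positions 185–193.
Each forward site pairs with the reverse site to give a product ending at position 193: sizes 109, 88 bp.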